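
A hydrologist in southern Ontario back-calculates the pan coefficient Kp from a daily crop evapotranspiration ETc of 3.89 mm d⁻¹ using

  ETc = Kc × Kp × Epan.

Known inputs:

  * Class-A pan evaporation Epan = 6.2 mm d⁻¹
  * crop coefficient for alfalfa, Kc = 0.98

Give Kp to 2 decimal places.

ETc = Kc × Kp × Epan  ⇒  Kp = ETc / (Kc × Epan)
Kp = 3.89 / (0.98 × 6.2) = 3.89 / 6.076 = 0.6402

0.64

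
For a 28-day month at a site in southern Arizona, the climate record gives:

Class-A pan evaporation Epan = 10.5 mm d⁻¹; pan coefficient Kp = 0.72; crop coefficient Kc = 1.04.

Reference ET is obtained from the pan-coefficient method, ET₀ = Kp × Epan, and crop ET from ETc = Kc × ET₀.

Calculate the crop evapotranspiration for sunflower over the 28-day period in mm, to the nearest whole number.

ET₀ = 0.72 × 10.5 = 7.5600 mm/d
ETc = Kc × ET₀ = 1.04 × 7.5600 = 7.8624 mm/d
Over 28 days: 7.8624 × 28 = 220.147 mm

220 mm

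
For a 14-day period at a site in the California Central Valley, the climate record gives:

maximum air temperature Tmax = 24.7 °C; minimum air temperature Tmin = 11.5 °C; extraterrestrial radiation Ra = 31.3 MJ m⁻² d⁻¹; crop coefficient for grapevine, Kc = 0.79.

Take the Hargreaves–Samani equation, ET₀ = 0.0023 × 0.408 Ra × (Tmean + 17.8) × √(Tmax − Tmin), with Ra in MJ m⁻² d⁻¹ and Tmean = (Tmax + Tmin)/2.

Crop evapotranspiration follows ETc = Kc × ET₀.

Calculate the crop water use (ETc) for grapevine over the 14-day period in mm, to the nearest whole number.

Tmean = (24.7 + 11.5)/2 = 18.10 °C
0.408 Ra = 0.408 × 31.3 = 12.7704 mm/d equivalent
ET₀ = 0.0023 × 12.7704 × (18.10 + 17.8) × √13.2 = 0.0023 × 12.7704 × 35.90 × 3.6332 = 3.8310 mm/d
ETc = Kc × ET₀ = 0.79 × 3.8310 = 3.0265 mm/d
Over 14 days: 3.0265 × 14 = 42.371 mm

42 mm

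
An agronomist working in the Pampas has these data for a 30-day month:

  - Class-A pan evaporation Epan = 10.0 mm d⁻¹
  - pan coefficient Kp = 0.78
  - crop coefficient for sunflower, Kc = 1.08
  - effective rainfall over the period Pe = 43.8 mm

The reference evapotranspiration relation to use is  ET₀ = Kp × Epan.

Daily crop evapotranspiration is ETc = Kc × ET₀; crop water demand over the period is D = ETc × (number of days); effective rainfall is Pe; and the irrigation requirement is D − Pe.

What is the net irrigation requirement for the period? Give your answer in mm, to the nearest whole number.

ET₀ = 0.78 × 10.0 = 7.8000 mm/d
ETc = Kc × ET₀ = 1.08 × 7.8000 = 8.4240 mm/d
Crop demand D = ETc × 30 d = 8.4240 × 30 = 252.720 mm
D − Pe = 252.720 − 43.8 = 208.920 mm

209 mm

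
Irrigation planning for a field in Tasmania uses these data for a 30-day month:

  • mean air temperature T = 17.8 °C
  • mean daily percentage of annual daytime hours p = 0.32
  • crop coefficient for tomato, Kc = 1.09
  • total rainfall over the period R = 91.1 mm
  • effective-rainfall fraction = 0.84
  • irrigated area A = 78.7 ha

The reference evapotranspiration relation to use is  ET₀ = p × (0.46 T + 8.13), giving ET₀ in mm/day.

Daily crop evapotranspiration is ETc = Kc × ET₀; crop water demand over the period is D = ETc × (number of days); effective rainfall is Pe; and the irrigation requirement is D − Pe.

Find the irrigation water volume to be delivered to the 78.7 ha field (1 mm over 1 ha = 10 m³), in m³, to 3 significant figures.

74200 m³

ET₀ = 0.32 × (0.46 × 17.8 + 8.13) = 0.32 × 16.318 = 5.2218 mm/d
ETc = Kc × ET₀ = 1.09 × 5.2218 = 5.6918 mm/d
Crop demand D = ETc × 30 d = 5.6918 × 30 = 170.754 mm
Pe = 0.84 × 91.1 = 76.524 mm
D − Pe = 170.754 − 76.524 = 94.230 mm
Volume = 94.230 mm × 78.7 ha × 10 = 74159.0 m³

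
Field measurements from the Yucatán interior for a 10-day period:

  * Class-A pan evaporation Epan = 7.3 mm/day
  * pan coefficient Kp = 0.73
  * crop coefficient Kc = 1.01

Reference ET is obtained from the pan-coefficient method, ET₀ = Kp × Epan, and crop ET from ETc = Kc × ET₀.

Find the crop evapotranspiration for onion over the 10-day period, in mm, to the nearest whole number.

ET₀ = 0.73 × 7.3 = 5.3290 mm/d
ETc = Kc × ET₀ = 1.01 × 5.3290 = 5.3823 mm/d
Over 10 days: 5.3823 × 10 = 53.823 mm

54 mm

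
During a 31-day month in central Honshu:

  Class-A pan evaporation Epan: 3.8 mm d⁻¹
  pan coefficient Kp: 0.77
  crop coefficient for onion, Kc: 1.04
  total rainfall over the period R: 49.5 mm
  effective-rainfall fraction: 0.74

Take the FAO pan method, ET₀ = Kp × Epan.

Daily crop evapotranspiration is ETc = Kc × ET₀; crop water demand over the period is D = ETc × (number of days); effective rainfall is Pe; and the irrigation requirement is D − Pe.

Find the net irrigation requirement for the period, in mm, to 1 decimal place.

57.7 mm

ET₀ = 0.77 × 3.8 = 2.9260 mm/d
ETc = Kc × ET₀ = 1.04 × 2.9260 = 3.0430 mm/d
Crop demand D = ETc × 31 d = 3.0430 × 31 = 94.333 mm
Pe = 0.74 × 49.5 = 36.630 mm
D − Pe = 94.333 − 36.630 = 57.703 mm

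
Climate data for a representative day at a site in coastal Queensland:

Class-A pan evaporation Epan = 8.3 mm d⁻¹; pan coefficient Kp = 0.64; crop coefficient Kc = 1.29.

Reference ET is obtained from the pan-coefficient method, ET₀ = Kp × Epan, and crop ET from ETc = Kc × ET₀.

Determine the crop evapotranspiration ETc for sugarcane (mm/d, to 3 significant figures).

ET₀ = 0.64 × 8.3 = 5.3120 mm/d
ETc = Kc × ET₀ = 1.29 × 5.3120 = 6.8525 mm/d

6.85 mm/d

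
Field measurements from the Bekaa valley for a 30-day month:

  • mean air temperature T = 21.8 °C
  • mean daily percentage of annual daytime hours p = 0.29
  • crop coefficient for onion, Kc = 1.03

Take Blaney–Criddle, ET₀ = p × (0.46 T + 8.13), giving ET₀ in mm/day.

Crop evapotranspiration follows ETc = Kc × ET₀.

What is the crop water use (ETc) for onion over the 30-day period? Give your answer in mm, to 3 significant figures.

ET₀ = 0.29 × (0.46 × 21.8 + 8.13) = 0.29 × 18.158 = 5.2658 mm/d
ETc = Kc × ET₀ = 1.03 × 5.2658 = 5.4238 mm/d
Over 30 days: 5.4238 × 30 = 162.714 mm

163 mm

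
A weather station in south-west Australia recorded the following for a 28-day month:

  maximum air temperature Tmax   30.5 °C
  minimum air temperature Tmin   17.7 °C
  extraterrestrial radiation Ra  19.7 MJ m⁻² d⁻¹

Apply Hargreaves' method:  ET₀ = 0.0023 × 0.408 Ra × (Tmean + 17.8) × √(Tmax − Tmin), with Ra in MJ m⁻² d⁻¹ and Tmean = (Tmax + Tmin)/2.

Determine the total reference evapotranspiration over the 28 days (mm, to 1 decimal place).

77.6 mm

Tmean = (30.5 + 17.7)/2 = 24.10 °C
0.408 Ra = 0.408 × 19.7 = 8.0376 mm/d equivalent
ET₀ = 0.0023 × 8.0376 × (24.10 + 17.8) × √12.8 = 0.0023 × 8.0376 × 41.90 × 3.5777 = 2.7712 mm/d
Over 28 days: 2.7712 × 28 = 77.594 mm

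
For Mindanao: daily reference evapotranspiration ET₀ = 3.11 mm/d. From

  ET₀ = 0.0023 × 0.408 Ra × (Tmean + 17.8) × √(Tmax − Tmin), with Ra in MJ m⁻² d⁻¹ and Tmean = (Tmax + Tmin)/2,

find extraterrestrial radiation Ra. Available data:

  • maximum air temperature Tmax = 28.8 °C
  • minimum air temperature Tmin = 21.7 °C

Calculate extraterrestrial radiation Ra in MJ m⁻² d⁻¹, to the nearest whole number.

Tmean = (28.8+21.7)/2 = 25.25 °C; ΔT = 7.1
Ra = ET₀ / [0.0023 × 0.408 × (Tmean+17.8) × √ΔT]
   = 3.11 / (0.0023 × 0.408 × 43.05 × 2.6646) = 28.891 MJ m⁻² d⁻¹

29 MJ m⁻² d⁻¹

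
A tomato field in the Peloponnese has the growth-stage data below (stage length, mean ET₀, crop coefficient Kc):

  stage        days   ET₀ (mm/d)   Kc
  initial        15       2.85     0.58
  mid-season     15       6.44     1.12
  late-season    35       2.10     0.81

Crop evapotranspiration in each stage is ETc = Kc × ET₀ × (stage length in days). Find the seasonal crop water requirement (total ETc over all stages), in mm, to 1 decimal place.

192.5 mm

initial: 0.58 × 2.85 × 15 = 24.80 mm
mid-season: 1.12 × 6.44 × 15 = 108.19 mm
late-season: 0.81 × 2.10 × 35 = 59.54 mm
Seasonal total = 192.53 mm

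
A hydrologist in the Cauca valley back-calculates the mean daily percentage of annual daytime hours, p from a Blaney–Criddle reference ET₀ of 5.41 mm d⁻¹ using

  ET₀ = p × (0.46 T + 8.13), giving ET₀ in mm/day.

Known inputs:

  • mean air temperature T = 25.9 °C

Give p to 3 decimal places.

0.270

p = ET₀ / (0.46 T + 8.13) = 5.41 / (0.46 × 25.9 + 8.13) = 5.41 / 20.044 = 0.2699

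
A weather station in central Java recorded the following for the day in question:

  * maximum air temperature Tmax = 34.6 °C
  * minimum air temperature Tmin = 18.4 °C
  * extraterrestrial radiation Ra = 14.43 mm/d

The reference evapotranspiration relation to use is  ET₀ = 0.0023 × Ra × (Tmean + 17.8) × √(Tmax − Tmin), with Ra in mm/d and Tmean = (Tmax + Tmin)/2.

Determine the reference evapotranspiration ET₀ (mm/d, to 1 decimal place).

Tmean = (34.6 + 18.4)/2 = 26.50 °C
ET₀ = 0.0023 × 14.43 × (26.50 + 17.8) × √16.2 = 0.0023 × 14.43 × 44.30 × 4.0249 = 5.9177 mm/d

5.9 mm/d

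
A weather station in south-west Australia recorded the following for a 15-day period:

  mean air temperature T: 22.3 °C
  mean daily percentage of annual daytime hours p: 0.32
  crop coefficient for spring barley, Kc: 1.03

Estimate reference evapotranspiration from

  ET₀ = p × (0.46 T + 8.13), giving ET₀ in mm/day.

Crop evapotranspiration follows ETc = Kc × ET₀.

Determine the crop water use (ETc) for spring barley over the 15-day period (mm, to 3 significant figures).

ET₀ = 0.32 × (0.46 × 22.3 + 8.13) = 0.32 × 18.388 = 5.8842 mm/d
ETc = Kc × ET₀ = 1.03 × 5.8842 = 6.0607 mm/d
Over 15 days: 6.0607 × 15 = 90.911 mm

90.9 mm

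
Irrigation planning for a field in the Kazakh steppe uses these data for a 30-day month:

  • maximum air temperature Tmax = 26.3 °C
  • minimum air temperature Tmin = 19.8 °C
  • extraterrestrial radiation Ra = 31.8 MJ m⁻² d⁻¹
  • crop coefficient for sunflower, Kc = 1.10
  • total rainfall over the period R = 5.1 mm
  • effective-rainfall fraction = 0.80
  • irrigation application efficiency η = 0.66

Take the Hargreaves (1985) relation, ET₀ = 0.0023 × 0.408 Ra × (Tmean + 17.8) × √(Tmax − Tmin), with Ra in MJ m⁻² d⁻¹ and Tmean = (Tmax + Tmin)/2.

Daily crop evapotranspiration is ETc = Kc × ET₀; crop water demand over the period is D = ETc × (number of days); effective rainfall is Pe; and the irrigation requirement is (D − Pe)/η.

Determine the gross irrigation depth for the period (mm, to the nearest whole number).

149 mm

Tmean = (26.3 + 19.8)/2 = 23.05 °C
0.408 Ra = 0.408 × 31.8 = 12.9744 mm/d equivalent
ET₀ = 0.0023 × 12.9744 × (23.05 + 17.8) × √6.5 = 0.0023 × 12.9744 × 40.85 × 2.5495 = 3.1079 mm/d
ETc = Kc × ET₀ = 1.10 × 3.1079 = 3.4187 mm/d
Crop demand D = ETc × 30 d = 3.4187 × 30 = 102.561 mm
Pe = 0.80 × 5.1 = 4.080 mm
D − Pe = 102.561 − 4.080 = 98.481 mm
Gross irrigation = 98.481 / 0.66 = 149.214 mm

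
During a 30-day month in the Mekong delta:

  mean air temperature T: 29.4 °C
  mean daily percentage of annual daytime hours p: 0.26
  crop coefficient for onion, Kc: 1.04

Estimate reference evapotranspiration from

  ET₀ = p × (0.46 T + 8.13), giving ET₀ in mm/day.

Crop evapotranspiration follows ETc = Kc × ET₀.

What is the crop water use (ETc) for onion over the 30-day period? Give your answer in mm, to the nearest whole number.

176 mm

ET₀ = 0.26 × (0.46 × 29.4 + 8.13) = 0.26 × 21.654 = 5.6300 mm/d
ETc = Kc × ET₀ = 1.04 × 5.6300 = 5.8552 mm/d
Over 30 days: 5.8552 × 30 = 175.656 mm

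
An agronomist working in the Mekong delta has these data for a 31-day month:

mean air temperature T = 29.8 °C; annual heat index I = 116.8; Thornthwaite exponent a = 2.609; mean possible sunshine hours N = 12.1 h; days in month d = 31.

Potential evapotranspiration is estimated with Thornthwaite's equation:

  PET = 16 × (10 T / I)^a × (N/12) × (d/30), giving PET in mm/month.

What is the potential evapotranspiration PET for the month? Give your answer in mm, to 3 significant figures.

192 mm

10T/I = 10 × 29.8 / 116.8 = 2.5514
(10T/I)^a = 2.5514^2.609 = 11.5156
Uncorrected PET = 16 × 11.5156 = 184.250 mm
Correction = (N/12)(d/30) = (12.1/12)(31/30) = 1.0419
PET = 184.250 × 1.0419 = 191.970 mm/month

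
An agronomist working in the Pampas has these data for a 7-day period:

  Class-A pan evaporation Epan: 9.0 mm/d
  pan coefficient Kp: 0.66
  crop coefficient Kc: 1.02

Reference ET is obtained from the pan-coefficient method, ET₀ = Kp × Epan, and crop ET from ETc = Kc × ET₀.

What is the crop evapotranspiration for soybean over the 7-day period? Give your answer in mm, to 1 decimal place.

ET₀ = 0.66 × 9.0 = 5.9400 mm/d
ETc = Kc × ET₀ = 1.02 × 5.9400 = 6.0588 mm/d
Over 7 days: 6.0588 × 7 = 42.412 mm

42.4 mm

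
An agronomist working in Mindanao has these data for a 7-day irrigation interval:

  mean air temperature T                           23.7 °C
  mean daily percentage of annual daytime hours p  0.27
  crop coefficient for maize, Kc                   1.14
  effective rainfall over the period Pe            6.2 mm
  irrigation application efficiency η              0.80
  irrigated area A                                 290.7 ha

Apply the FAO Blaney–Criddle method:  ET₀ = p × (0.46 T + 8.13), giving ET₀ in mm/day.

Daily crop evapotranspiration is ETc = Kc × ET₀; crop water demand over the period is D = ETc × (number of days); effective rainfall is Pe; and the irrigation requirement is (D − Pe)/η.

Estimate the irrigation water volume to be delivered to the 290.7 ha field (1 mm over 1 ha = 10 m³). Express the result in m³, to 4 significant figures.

ET₀ = 0.27 × (0.46 × 23.7 + 8.13) = 0.27 × 19.032 = 5.1386 mm/d
ETc = Kc × ET₀ = 1.14 × 5.1386 = 5.8580 mm/d
Crop demand D = ETc × 7 d = 5.8580 × 7 = 41.006 mm
D − Pe = 41.006 − 6.2 = 34.806 mm
Gross irrigation = 34.806 / 0.80 = 43.508 mm
Volume = 43.508 mm × 290.7 ha × 10 = 126477.8 m³

126500 m³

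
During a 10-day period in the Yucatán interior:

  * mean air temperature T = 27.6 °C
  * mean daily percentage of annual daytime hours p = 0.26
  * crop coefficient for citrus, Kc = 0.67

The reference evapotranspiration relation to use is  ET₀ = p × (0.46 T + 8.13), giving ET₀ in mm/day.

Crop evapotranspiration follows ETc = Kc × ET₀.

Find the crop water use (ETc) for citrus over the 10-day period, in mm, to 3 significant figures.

36.3 mm

ET₀ = 0.26 × (0.46 × 27.6 + 8.13) = 0.26 × 20.826 = 5.4148 mm/d
ETc = Kc × ET₀ = 0.67 × 5.4148 = 3.6279 mm/d
Over 10 days: 3.6279 × 10 = 36.279 mm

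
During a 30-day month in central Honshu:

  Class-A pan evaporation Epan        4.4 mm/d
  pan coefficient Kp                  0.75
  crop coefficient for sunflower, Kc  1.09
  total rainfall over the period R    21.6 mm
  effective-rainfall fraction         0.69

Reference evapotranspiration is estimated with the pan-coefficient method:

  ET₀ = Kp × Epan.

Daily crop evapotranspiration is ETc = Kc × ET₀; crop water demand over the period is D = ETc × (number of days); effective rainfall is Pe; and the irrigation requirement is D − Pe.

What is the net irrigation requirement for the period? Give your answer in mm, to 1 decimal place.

ET₀ = 0.75 × 4.4 = 3.3000 mm/d
ETc = Kc × ET₀ = 1.09 × 3.3000 = 3.5970 mm/d
Crop demand D = ETc × 30 d = 3.5970 × 30 = 107.910 mm
Pe = 0.69 × 21.6 = 14.904 mm
D − Pe = 107.910 − 14.904 = 93.006 mm

93.0 mm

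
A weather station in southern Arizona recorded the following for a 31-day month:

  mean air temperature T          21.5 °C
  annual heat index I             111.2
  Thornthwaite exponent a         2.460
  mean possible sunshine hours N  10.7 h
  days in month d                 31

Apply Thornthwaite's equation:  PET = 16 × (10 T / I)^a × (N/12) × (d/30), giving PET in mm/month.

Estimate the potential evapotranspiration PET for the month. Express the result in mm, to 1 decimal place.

74.6 mm

10T/I = 10 × 21.5 / 111.2 = 1.9335
(10T/I)^a = 1.9335^2.460 = 5.0630
Uncorrected PET = 16 × 5.0630 = 81.008 mm
Correction = (N/12)(d/30) = (10.7/12)(31/30) = 0.9214
PET = 81.008 × 0.9214 = 74.641 mm/month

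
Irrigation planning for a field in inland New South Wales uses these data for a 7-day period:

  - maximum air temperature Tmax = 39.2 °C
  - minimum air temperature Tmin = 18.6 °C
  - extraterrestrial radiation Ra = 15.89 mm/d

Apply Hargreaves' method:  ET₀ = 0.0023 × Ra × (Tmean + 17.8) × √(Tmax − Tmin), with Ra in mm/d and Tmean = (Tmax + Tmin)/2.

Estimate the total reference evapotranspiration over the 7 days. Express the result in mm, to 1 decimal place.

54.2 mm

Tmean = (39.2 + 18.6)/2 = 28.90 °C
ET₀ = 0.0023 × 15.89 × (28.90 + 17.8) × √20.6 = 0.0023 × 15.89 × 46.70 × 4.5387 = 7.7464 mm/d
Over 7 days: 7.7464 × 7 = 54.225 mm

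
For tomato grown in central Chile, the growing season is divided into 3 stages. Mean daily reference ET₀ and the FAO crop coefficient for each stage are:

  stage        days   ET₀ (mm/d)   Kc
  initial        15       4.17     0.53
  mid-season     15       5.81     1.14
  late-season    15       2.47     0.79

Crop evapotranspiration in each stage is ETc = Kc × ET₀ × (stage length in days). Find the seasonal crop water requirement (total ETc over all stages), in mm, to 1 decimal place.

initial: 0.53 × 4.17 × 15 = 33.15 mm
mid-season: 1.14 × 5.81 × 15 = 99.35 mm
late-season: 0.79 × 2.47 × 15 = 29.27 mm
Seasonal total = 161.77 mm

161.8 mm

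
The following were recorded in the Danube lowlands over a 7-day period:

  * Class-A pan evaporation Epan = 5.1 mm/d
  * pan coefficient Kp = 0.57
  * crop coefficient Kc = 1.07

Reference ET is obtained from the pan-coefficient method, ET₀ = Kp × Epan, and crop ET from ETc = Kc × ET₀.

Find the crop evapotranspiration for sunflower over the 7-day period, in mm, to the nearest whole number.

ET₀ = 0.57 × 5.1 = 2.9070 mm/d
ETc = Kc × ET₀ = 1.07 × 2.9070 = 3.1105 mm/d
Over 7 days: 3.1105 × 7 = 21.774 mm

22 mm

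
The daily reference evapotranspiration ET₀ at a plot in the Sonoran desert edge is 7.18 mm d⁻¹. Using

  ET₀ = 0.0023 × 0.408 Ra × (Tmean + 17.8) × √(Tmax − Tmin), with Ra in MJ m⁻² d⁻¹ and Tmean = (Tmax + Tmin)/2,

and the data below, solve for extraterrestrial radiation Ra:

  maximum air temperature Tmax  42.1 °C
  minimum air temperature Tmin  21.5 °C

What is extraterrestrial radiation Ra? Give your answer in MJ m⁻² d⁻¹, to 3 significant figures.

Tmean = (42.1+21.5)/2 = 31.80 °C; ΔT = 20.6
Ra = ET₀ / [0.0023 × 0.408 × (Tmean+17.8) × √ΔT]
   = 7.18 / (0.0023 × 0.408 × 49.60 × 4.5387) = 33.988 MJ m⁻² d⁻¹

34.0 MJ m⁻² d⁻¹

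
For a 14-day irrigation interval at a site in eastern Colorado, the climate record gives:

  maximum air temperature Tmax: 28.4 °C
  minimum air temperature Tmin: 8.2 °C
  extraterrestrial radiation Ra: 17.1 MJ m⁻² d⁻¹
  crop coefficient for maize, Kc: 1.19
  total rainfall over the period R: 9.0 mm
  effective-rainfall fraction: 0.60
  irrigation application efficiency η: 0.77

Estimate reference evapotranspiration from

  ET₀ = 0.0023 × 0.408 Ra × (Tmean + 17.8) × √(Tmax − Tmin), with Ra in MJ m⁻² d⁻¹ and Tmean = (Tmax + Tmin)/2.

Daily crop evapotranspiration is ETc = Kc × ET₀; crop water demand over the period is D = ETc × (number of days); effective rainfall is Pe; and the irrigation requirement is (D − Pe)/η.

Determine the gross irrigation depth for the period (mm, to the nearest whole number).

Tmean = (28.4 + 8.2)/2 = 18.30 °C
0.408 Ra = 0.408 × 17.1 = 6.9768 mm/d equivalent
ET₀ = 0.0023 × 6.9768 × (18.30 + 17.8) × √20.2 = 0.0023 × 6.9768 × 36.10 × 4.4944 = 2.6035 mm/d
ETc = Kc × ET₀ = 1.19 × 2.6035 = 3.0982 mm/d
Crop demand D = ETc × 14 d = 3.0982 × 14 = 43.375 mm
Pe = 0.60 × 9.0 = 5.400 mm
D − Pe = 43.375 − 5.400 = 37.975 mm
Gross irrigation = 37.975 / 0.77 = 49.318 mm

49 mm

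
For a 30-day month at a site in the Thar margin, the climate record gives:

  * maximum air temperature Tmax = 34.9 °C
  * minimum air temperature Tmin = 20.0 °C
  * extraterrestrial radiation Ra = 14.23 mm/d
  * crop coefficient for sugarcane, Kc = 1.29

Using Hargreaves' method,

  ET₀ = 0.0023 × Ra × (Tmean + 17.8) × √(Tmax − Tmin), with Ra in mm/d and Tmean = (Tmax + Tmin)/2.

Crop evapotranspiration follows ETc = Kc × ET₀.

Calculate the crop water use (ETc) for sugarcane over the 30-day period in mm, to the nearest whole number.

221 mm

Tmean = (34.9 + 20.0)/2 = 27.45 °C
ET₀ = 0.0023 × 14.23 × (27.45 + 17.8) × √14.9 = 0.0023 × 14.23 × 45.25 × 3.8601 = 5.7168 mm/d
ETc = Kc × ET₀ = 1.29 × 5.7168 = 7.3747 mm/d
Over 30 days: 7.3747 × 30 = 221.241 mm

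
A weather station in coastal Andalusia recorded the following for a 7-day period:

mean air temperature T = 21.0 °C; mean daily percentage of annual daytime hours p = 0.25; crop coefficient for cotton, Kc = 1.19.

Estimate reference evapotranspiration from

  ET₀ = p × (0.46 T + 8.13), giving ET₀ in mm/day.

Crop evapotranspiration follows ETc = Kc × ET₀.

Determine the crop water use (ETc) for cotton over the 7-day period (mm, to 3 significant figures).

ET₀ = 0.25 × (0.46 × 21.0 + 8.13) = 0.25 × 17.790 = 4.4475 mm/d
ETc = Kc × ET₀ = 1.19 × 4.4475 = 5.2925 mm/d
Over 7 days: 5.2925 × 7 = 37.048 mm

37.0 mm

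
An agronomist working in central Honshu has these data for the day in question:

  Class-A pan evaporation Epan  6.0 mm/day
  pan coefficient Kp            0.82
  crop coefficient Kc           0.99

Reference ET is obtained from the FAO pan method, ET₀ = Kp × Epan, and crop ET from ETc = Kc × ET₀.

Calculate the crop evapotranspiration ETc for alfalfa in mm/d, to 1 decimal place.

4.9 mm/d

ET₀ = 0.82 × 6.0 = 4.9200 mm/d
ETc = Kc × ET₀ = 0.99 × 4.9200 = 4.8708 mm/d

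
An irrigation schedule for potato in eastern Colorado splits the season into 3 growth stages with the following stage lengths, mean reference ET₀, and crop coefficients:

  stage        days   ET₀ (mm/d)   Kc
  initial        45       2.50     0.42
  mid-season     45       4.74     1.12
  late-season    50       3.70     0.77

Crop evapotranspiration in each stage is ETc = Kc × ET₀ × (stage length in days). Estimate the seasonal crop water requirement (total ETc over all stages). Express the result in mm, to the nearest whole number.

429 mm

initial: 0.42 × 2.50 × 45 = 47.25 mm
mid-season: 1.12 × 4.74 × 45 = 238.90 mm
late-season: 0.77 × 3.70 × 50 = 142.45 mm
Seasonal total = 428.60 mm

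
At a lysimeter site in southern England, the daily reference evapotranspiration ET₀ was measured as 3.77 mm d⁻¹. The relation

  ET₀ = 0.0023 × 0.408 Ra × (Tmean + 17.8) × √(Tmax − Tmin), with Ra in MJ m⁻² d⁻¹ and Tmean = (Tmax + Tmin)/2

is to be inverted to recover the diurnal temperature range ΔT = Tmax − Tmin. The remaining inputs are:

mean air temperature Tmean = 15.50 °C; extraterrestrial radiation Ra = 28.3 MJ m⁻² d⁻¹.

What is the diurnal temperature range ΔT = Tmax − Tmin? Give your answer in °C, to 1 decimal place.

18.2 °C

√ΔT = ET₀ / [0.0023 × 0.408 × Ra × (Tmean+17.8)] = 3.77 / (0.0023 × 11.5464 × 33.30) = 4.2631
ΔT = 4.2631² = 18.174 °C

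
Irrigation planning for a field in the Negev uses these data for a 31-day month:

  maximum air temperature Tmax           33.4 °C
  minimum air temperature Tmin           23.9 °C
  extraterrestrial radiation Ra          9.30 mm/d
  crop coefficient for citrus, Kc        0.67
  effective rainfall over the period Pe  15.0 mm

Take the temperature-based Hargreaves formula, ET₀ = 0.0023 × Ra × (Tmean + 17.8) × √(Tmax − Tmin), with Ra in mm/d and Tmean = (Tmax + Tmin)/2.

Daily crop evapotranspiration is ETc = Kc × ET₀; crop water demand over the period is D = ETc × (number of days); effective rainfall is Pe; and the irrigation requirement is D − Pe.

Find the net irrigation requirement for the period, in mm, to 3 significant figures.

48.6 mm

Tmean = (33.4 + 23.9)/2 = 28.65 °C
ET₀ = 0.0023 × 9.30 × (28.65 + 17.8) × √9.5 = 0.0023 × 9.30 × 46.45 × 3.0822 = 3.0624 mm/d
ETc = Kc × ET₀ = 0.67 × 3.0624 = 2.0518 mm/d
Crop demand D = ETc × 31 d = 2.0518 × 31 = 63.606 mm
D − Pe = 63.606 − 15.0 = 48.606 mm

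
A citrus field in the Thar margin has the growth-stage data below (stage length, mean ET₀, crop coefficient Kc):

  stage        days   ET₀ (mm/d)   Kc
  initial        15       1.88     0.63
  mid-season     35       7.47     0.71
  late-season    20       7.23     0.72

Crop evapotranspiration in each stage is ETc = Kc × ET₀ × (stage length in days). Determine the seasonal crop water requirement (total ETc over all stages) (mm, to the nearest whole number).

initial: 0.63 × 1.88 × 15 = 17.77 mm
mid-season: 0.71 × 7.47 × 35 = 185.63 mm
late-season: 0.72 × 7.23 × 20 = 104.11 mm
Seasonal total = 307.51 mm

308 mm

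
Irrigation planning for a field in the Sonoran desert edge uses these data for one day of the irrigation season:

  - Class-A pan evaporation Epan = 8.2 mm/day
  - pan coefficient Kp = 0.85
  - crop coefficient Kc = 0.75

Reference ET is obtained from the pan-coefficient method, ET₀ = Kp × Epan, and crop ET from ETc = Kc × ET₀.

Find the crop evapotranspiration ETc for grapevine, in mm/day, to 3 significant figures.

ET₀ = 0.85 × 8.2 = 6.9700 mm/d
ETc = Kc × ET₀ = 0.75 × 6.9700 = 5.2275 mm/d

5.23 mm/day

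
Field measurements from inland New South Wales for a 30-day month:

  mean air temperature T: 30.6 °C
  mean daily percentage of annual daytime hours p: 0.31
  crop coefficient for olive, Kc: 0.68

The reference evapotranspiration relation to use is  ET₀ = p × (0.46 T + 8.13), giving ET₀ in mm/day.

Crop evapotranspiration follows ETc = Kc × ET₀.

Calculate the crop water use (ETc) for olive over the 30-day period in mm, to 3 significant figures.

ET₀ = 0.31 × (0.46 × 30.6 + 8.13) = 0.31 × 22.206 = 6.8839 mm/d
ETc = Kc × ET₀ = 0.68 × 6.8839 = 4.6811 mm/d
Over 30 days: 4.6811 × 30 = 140.433 mm

140 mm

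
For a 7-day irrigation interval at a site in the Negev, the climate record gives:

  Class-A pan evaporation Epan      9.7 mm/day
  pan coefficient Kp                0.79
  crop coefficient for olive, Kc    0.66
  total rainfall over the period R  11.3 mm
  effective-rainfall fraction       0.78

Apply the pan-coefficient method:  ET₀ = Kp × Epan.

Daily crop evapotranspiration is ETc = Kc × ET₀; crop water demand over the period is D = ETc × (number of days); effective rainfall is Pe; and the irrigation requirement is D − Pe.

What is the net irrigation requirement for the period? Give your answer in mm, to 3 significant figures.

26.6 mm

ET₀ = 0.79 × 9.7 = 7.6630 mm/d
ETc = Kc × ET₀ = 0.66 × 7.6630 = 5.0576 mm/d
Crop demand D = ETc × 7 d = 5.0576 × 7 = 35.403 mm
Pe = 0.78 × 11.3 = 8.814 mm
D − Pe = 35.403 − 8.814 = 26.589 mm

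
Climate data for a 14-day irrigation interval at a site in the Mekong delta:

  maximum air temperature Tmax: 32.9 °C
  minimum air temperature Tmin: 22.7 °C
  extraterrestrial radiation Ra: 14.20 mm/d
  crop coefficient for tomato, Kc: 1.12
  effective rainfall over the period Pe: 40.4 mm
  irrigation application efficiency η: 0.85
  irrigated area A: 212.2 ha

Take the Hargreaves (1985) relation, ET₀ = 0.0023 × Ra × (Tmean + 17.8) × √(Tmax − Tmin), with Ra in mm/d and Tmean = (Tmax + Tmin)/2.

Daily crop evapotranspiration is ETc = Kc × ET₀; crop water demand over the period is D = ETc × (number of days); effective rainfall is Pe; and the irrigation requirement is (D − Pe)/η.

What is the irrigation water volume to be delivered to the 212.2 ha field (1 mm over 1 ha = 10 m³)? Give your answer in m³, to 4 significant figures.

Tmean = (32.9 + 22.7)/2 = 27.80 °C
ET₀ = 0.0023 × 14.20 × (27.80 + 17.8) × √10.2 = 0.0023 × 14.20 × 45.60 × 3.1937 = 4.7564 mm/d
ETc = Kc × ET₀ = 1.12 × 4.7564 = 5.3272 mm/d
Crop demand D = ETc × 14 d = 5.3272 × 14 = 74.581 mm
D − Pe = 74.581 − 40.4 = 34.181 mm
Gross irrigation = 34.181 / 0.85 = 40.213 mm
Volume = 40.213 mm × 212.2 ha × 10 = 85332.0 m³

85330 m³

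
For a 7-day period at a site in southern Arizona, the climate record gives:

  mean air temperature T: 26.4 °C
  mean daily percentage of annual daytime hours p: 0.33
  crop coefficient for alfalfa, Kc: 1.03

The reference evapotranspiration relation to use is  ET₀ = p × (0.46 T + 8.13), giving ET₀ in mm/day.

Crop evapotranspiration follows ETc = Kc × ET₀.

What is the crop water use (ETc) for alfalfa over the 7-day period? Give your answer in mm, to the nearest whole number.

ET₀ = 0.33 × (0.46 × 26.4 + 8.13) = 0.33 × 20.274 = 6.6904 mm/d
ETc = Kc × ET₀ = 1.03 × 6.6904 = 6.8911 mm/d
Over 7 days: 6.8911 × 7 = 48.238 mm

48 mm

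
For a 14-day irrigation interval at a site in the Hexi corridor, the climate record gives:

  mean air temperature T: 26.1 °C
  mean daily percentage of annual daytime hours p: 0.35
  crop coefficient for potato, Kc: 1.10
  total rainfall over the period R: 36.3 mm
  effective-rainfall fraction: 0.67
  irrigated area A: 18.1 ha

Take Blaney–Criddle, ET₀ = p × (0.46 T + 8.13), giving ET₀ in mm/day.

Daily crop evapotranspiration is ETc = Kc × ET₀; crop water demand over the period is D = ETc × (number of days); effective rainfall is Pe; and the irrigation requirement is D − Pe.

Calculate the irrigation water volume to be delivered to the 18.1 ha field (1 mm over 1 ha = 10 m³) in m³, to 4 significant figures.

15240 m³

ET₀ = 0.35 × (0.46 × 26.1 + 8.13) = 0.35 × 20.136 = 7.0476 mm/d
ETc = Kc × ET₀ = 1.10 × 7.0476 = 7.7524 mm/d
Crop demand D = ETc × 14 d = 7.7524 × 14 = 108.534 mm
Pe = 0.67 × 36.3 = 24.321 mm
D − Pe = 108.534 − 24.321 = 84.213 mm
Volume = 84.213 mm × 18.1 ha × 10 = 15242.6 m³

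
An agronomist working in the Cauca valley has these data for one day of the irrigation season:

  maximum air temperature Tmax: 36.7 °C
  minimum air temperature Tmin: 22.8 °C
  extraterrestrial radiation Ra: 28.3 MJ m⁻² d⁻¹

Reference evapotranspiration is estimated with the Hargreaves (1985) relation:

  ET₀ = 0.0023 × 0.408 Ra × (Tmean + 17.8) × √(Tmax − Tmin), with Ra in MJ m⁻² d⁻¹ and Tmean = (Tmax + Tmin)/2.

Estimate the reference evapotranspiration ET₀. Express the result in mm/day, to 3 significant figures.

Tmean = (36.7 + 22.8)/2 = 29.75 °C
0.408 Ra = 0.408 × 28.3 = 11.5464 mm/d equivalent
ET₀ = 0.0023 × 11.5464 × (29.75 + 17.8) × √13.9 = 0.0023 × 11.5464 × 47.55 × 3.7283 = 4.7080 mm/d

4.71 mm/day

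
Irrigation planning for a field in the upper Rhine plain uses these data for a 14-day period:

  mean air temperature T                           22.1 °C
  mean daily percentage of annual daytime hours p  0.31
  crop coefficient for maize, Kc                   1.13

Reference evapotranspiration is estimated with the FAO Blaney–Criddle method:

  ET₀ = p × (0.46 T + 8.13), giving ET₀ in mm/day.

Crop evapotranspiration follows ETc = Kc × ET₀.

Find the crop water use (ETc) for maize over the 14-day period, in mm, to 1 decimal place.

ET₀ = 0.31 × (0.46 × 22.1 + 8.13) = 0.31 × 18.296 = 5.6718 mm/d
ETc = Kc × ET₀ = 1.13 × 5.6718 = 6.4091 mm/d
Over 14 days: 6.4091 × 14 = 89.727 mm

89.7 mm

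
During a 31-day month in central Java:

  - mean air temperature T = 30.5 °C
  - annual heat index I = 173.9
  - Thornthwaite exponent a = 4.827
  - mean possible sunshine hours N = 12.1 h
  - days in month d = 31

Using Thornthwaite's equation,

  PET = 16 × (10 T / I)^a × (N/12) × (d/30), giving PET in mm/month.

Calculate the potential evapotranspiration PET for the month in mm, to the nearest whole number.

251 mm

10T/I = 10 × 30.5 / 173.9 = 1.7539
(10T/I)^a = 1.7539^4.827 = 15.0595
Uncorrected PET = 16 × 15.0595 = 240.952 mm
Correction = (N/12)(d/30) = (12.1/12)(31/30) = 1.0419
PET = 240.952 × 1.0419 = 251.048 mm/month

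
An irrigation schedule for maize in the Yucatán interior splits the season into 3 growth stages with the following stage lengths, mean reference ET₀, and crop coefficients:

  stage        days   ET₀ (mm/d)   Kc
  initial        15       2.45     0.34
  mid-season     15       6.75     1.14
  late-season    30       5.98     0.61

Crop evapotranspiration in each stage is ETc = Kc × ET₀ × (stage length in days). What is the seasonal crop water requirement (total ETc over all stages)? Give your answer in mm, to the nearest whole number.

initial: 0.34 × 2.45 × 15 = 12.50 mm
mid-season: 1.14 × 6.75 × 15 = 115.43 mm
late-season: 0.61 × 5.98 × 30 = 109.43 mm
Seasonal total = 237.36 mm

237 mm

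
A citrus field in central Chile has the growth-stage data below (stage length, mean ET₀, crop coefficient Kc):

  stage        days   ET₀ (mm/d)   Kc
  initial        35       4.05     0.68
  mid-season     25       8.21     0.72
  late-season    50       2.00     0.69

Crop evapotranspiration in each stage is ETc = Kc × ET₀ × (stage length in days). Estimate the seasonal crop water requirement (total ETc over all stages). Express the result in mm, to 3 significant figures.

313 mm

initial: 0.68 × 4.05 × 35 = 96.39 mm
mid-season: 0.72 × 8.21 × 25 = 147.78 mm
late-season: 0.69 × 2.00 × 50 = 69.00 mm
Seasonal total = 313.17 mm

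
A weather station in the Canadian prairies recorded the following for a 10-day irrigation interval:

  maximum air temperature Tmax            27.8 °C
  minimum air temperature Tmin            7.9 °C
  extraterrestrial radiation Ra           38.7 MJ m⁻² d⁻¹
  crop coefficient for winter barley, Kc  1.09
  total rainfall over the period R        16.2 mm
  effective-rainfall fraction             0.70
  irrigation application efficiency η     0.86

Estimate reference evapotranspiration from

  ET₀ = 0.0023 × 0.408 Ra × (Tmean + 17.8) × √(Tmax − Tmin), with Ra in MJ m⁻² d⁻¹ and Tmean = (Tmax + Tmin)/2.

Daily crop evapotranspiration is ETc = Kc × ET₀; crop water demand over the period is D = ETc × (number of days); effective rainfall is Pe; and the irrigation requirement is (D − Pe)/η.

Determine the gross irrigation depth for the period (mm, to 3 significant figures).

60.0 mm

Tmean = (27.8 + 7.9)/2 = 17.85 °C
0.408 Ra = 0.408 × 38.7 = 15.7896 mm/d equivalent
ET₀ = 0.0023 × 15.7896 × (17.85 + 17.8) × √19.9 = 0.0023 × 15.7896 × 35.65 × 4.4609 = 5.7754 mm/d
ETc = Kc × ET₀ = 1.09 × 5.7754 = 6.2952 mm/d
Crop demand D = ETc × 10 d = 6.2952 × 10 = 62.952 mm
Pe = 0.70 × 16.2 = 11.340 mm
D − Pe = 62.952 − 11.340 = 51.612 mm
Gross irrigation = 51.612 / 0.86 = 60.014 mm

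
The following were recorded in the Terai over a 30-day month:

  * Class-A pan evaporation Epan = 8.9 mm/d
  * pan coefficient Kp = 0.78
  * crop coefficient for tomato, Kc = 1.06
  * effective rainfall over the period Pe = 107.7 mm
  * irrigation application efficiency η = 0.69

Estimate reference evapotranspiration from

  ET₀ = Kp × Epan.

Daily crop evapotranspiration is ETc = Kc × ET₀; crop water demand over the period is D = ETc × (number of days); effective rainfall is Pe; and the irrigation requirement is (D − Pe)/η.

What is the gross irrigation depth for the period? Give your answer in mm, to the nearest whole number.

ET₀ = 0.78 × 8.9 = 6.9420 mm/d
ETc = Kc × ET₀ = 1.06 × 6.9420 = 7.3585 mm/d
Crop demand D = ETc × 30 d = 7.3585 × 30 = 220.755 mm
D − Pe = 220.755 − 107.7 = 113.055 mm
Gross irrigation = 113.055 / 0.69 = 163.848 mm

164 mm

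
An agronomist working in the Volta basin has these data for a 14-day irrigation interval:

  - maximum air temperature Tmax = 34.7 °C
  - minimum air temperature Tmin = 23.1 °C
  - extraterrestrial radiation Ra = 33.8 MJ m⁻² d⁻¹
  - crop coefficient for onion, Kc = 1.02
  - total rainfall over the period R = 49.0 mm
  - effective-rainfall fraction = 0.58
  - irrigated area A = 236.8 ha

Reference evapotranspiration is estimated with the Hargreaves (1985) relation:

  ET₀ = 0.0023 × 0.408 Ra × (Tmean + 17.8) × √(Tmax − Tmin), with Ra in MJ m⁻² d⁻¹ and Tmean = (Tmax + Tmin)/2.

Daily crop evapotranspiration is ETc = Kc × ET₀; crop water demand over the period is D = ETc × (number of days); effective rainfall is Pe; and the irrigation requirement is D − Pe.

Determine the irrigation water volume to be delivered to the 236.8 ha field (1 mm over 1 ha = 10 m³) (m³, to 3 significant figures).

Tmean = (34.7 + 23.1)/2 = 28.90 °C
0.408 Ra = 0.408 × 33.8 = 13.7904 mm/d equivalent
ET₀ = 0.0023 × 13.7904 × (28.90 + 17.8) × √11.6 = 0.0023 × 13.7904 × 46.70 × 3.4059 = 5.0449 mm/d
ETc = Kc × ET₀ = 1.02 × 5.0449 = 5.1458 mm/d
Crop demand D = ETc × 14 d = 5.1458 × 14 = 72.041 mm
Pe = 0.58 × 49.0 = 28.420 mm
D − Pe = 72.041 − 28.420 = 43.621 mm
Volume = 43.621 mm × 236.8 ha × 10 = 103294.5 m³

103000 m³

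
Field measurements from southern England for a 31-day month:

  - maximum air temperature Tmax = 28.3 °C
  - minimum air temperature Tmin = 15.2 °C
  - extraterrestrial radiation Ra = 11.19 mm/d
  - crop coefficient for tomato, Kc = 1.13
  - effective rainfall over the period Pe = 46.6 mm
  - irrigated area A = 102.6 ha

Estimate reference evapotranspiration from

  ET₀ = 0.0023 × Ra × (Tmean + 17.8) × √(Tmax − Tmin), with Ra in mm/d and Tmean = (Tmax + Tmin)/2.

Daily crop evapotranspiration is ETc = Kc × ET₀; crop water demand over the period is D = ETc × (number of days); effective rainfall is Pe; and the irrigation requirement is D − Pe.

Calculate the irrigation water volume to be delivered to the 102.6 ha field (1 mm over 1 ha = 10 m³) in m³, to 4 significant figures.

Tmean = (28.3 + 15.2)/2 = 21.75 °C
ET₀ = 0.0023 × 11.19 × (21.75 + 17.8) × √13.1 = 0.0023 × 11.19 × 39.55 × 3.6194 = 3.6842 mm/d
ETc = Kc × ET₀ = 1.13 × 3.6842 = 4.1631 mm/d
Crop demand D = ETc × 31 d = 4.1631 × 31 = 129.056 mm
D − Pe = 129.056 − 46.6 = 82.456 mm
Volume = 82.456 mm × 102.6 ha × 10 = 84599.9 m³

84600 m³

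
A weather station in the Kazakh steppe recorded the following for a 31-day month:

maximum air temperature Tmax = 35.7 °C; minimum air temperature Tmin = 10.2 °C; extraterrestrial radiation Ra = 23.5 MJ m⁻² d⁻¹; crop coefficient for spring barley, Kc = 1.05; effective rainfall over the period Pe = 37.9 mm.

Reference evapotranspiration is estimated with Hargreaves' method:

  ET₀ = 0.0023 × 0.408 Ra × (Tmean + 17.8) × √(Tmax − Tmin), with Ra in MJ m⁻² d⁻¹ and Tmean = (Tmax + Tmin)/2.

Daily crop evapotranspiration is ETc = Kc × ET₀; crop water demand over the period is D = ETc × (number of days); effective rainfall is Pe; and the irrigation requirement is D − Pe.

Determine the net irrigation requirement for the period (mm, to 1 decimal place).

109.8 mm

Tmean = (35.7 + 10.2)/2 = 22.95 °C
0.408 Ra = 0.408 × 23.5 = 9.5880 mm/d equivalent
ET₀ = 0.0023 × 9.5880 × (22.95 + 17.8) × √25.5 = 0.0023 × 9.5880 × 40.75 × 5.0498 = 4.5379 mm/d
ETc = Kc × ET₀ = 1.05 × 4.5379 = 4.7648 mm/d
Crop demand D = ETc × 31 d = 4.7648 × 31 = 147.709 mm
D − Pe = 147.709 − 37.9 = 109.809 mm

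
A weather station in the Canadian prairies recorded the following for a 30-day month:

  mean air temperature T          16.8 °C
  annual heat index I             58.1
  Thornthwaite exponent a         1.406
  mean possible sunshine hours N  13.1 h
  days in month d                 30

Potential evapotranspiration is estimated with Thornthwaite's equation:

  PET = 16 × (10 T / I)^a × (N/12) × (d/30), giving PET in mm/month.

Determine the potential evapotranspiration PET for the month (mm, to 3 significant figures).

77.7 mm

10T/I = 10 × 16.8 / 58.1 = 2.8916
(10T/I)^a = 2.8916^1.406 = 4.4500
Uncorrected PET = 16 × 4.4500 = 71.200 mm
Correction = (N/12)(d/30) = (13.1/12)(30/30) = 1.0917
PET = 71.200 × 1.0917 = 77.729 mm/month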